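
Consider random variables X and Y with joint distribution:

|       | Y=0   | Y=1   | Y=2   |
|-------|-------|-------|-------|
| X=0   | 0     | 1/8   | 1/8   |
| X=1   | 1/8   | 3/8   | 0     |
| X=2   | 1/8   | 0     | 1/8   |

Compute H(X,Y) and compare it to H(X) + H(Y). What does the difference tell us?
Marginal P(X) (row sums):
  P(X=0) = 0 + 1/8 + 1/8 = 1/4
  P(X=1) = 1/8 + 3/8 + 0 = 1/2
  P(X=2) = 1/8 + 0 + 1/8 = 1/4
Marginal P(Y) (column sums):
  P(Y=0) = 0 + 1/8 + 1/8 = 1/4
  P(Y=1) = 1/8 + 3/8 + 0 = 1/2
  P(Y=2) = 1/8 + 0 + 1/8 = 1/4

H(X,Y) = -[(1/8)·log₂(1/8) + (1/8)·log₂(1/8) + (1/8)·log₂(1/8) + (3/8)·log₂(3/8) + (1/8)·log₂(1/8) + (1/8)·log₂(1/8)]
  = 0.3750 + 0.3750 + 0.3750 + 0.5306 + 0.3750 + 0.3750
  = 2.4056 bits
H(X) = -[(1/4)·log₂(1/4) + (1/2)·log₂(1/2) + (1/4)·log₂(1/4)]
  = 0.5000 + 0.5000 + 0.5000
  = 1.5000 bits
H(Y) = -[(1/4)·log₂(1/4) + (1/2)·log₂(1/2) + (1/4)·log₂(1/4)]
  = 0.5000 + 0.5000 + 0.5000
  = 1.5000 bits

H(X) + H(Y) = 1.5000 + 1.5000 = 3.0000 bits
Difference: H(X) + H(Y) - H(X,Y) = 3.0000 - 2.4056 = 0.5944 bits = I(X;Y)

The difference is the mutual information; it is positive here, so X and Y are dependent (knowing one reduces uncertainty about the other by 0.5944 bits).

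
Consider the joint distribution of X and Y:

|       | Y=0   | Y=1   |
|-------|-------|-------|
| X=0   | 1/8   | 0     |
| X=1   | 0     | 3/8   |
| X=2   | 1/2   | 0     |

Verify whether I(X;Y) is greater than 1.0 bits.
Marginal P(X) (row sums):
  P(X=0) = 1/8 + 0 = 1/8
  P(X=1) = 0 + 3/8 = 3/8
  P(X=2) = 1/2 + 0 = 1/2
Marginal P(Y) (column sums):
  P(Y=0) = 1/8 + 0 + 1/2 = 5/8
  P(Y=1) = 0 + 3/8 + 0 = 3/8

H(X) = -[(1/8)·log₂(1/8) + (3/8)·log₂(3/8) + (1/2)·log₂(1/2)]
  = 0.3750 + 0.5306 + 0.5000
  = 1.4056 bits
H(Y) = -[(5/8)·log₂(5/8) + (3/8)·log₂(3/8)]
  = 0.4238 + 0.5306
  = 0.9544 bits
H(X,Y) = -[(1/8)·log₂(1/8) + (3/8)·log₂(3/8) + (1/2)·log₂(1/2)]
  = 0.3750 + 0.5306 + 0.5000
  = 1.4056 bits

I(X;Y) = H(X) + H(Y) - H(X,Y)
  = 1.4056 + 0.9544 - 1.4056
  = 0.9544 bits

No. I(X;Y) = 0.9544 bits, which is ≤ 1.0 bits.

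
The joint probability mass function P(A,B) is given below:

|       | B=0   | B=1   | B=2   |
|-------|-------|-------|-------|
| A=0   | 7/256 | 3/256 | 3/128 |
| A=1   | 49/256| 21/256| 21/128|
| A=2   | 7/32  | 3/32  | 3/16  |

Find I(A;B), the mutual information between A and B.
Marginal P(A) (row sums):
  P(A=0) = 7/256 + 3/256 + 3/128 = 1/16
  P(A=1) = 49/256 + 21/256 + 21/128 = 7/16
  P(A=2) = 7/32 + 3/32 + 3/16 = 1/2
Marginal P(B) (column sums):
  P(B=0) = 7/256 + 49/256 + 7/32 = 7/16
  P(B=1) = 3/256 + 21/256 + 3/32 = 3/16
  P(B=2) = 3/128 + 21/128 + 3/16 = 3/8

H(A) = -[(1/16)·log₂(1/16) + (7/16)·log₂(7/16) + (1/2)·log₂(1/2)]
  = 0.2500 + 0.5218 + 0.5000
  = 1.2718 bits
H(B) = -[(7/16)·log₂(7/16) + (3/16)·log₂(3/16) + (3/8)·log₂(3/8)]
  = 0.5218 + 0.4528 + 0.5306
  = 1.5052 bits
H(A,B) = -[(7/256)·log₂(7/256) + (3/256)·log₂(3/256) + (3/128)·log₂(3/128) + (49/256)·log₂(49/256) + (21/256)·log₂(21/256) + (21/128)·log₂(21/128) + (7/32)·log₂(7/32) + (3/32)·log₂(3/32) + (3/16)·log₂(3/16)]
  = 0.1420 + 0.0752 + 0.1269 + 0.4566 + 0.2959 + 0.4278 + 0.4796 + 0.3202 + 0.4528
  = 2.7770 bits

I(A;B) = H(A) + H(B) - H(A,B)
  = 1.2718 + 1.5052 - 2.7770
  = 0.0000 bits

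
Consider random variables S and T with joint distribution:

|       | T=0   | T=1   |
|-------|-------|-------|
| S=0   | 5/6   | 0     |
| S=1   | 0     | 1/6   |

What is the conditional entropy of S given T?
Marginal P(T) (column sums):
  P(T=0) = 5/6 + 0 = 5/6
  P(T=1) = 0 + 1/6 = 1/6

H(S|T) = -Σ P(S,T)·log₂ P(S|T), where P(S|T) = P(S,T) / P(T)
  (cells with P(S,T) = 0 contribute 0)
  (S=0,T=0): P(S|T) = (5/6)/(5/6) = 1;  -(5/6)·log₂(1) = 0.0000
  (S=1,T=1): P(S|T) = (1/6)/(1/6) = 1;  -(1/6)·log₂(1) = 0.0000
H(S|T) = 0.0000 + 0.0000
  = 0.0000 bits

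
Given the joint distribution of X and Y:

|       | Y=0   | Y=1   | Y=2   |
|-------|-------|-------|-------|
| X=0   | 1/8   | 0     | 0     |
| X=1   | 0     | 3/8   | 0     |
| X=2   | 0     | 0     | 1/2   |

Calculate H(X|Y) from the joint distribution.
Marginal P(Y) (column sums):
  P(Y=0) = 1/8 + 0 + 0 = 1/8
  P(Y=1) = 0 + 3/8 + 0 = 3/8
  P(Y=2) = 0 + 0 + 1/2 = 1/2

H(X|Y) = -Σ P(X,Y)·log₂ P(X|Y), where P(X|Y) = P(X,Y) / P(Y)
  (cells with P(X,Y) = 0 contribute 0)
  (X=0,Y=0): P(X|Y) = (1/8)/(1/8) = 1;  -(1/8)·log₂(1) = 0.0000
  (X=1,Y=1): P(X|Y) = (3/8)/(3/8) = 1;  -(3/8)·log₂(1) = 0.0000
  (X=2,Y=2): P(X|Y) = (1/2)/(1/2) = 1;  -(1/2)·log₂(1) = 0.0000
H(X|Y) = 0.0000 + 0.0000 + 0.0000
  = 0.0000 bits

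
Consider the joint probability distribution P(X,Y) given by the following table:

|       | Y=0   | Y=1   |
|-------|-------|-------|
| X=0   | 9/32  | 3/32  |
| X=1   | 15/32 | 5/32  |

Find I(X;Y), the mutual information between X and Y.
Marginal P(X) (row sums):
  P(X=0) = 9/32 + 3/32 = 3/8
  P(X=1) = 15/32 + 5/32 = 5/8
Marginal P(Y) (column sums):
  P(Y=0) = 9/32 + 15/32 = 3/4
  P(Y=1) = 3/32 + 5/32 = 1/4

H(X) = -[(3/8)·log₂(3/8) + (5/8)·log₂(5/8)]
  = 0.5306 + 0.4238
  = 0.9544 bits
H(Y) = -[(3/4)·log₂(3/4) + (1/4)·log₂(1/4)]
  = 0.3113 + 0.5000
  = 0.8113 bits
H(X,Y) = -[(9/32)·log₂(9/32) + (3/32)·log₂(3/32) + (15/32)·log₂(15/32) + (5/32)·log₂(5/32)]
  = 0.5147 + 0.3202 + 0.5124 + 0.4184
  = 1.7657 bits

I(X;Y) = H(X) + H(Y) - H(X,Y)
  = 0.9544 + 0.8113 - 1.7657
  = 0.0000 bits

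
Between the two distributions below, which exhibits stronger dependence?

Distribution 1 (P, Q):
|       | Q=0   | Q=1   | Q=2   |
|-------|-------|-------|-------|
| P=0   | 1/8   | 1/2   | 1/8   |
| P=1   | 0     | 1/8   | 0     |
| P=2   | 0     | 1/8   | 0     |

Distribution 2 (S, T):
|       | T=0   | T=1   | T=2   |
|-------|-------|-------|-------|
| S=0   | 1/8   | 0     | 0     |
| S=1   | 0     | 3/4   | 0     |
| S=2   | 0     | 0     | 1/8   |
Distribution 1 (P, Q):
Marginal P(P) (row sums):
  P(P=0) = 1/8 + 1/2 + 1/8 = 3/4
  P(P=1) = 0 + 1/8 + 0 = 1/8
  P(P=2) = 0 + 1/8 + 0 = 1/8
Marginal P(Q) (column sums):
  P(Q=0) = 1/8 + 0 + 0 = 1/8
  P(Q=1) = 1/2 + 1/8 + 1/8 = 3/4
  P(Q=2) = 1/8 + 0 + 0 = 1/8

H(P) = -[(3/4)·log₂(3/4) + (1/8)·log₂(1/8) + (1/8)·log₂(1/8)]
  = 0.3113 + 0.3750 + 0.3750
  = 1.0613 bits
H(Q) = -[(1/8)·log₂(1/8) + (3/4)·log₂(3/4) + (1/8)·log₂(1/8)]
  = 0.3750 + 0.3113 + 0.3750
  = 1.0613 bits
H(P,Q) = -[(1/8)·log₂(1/8) + (1/2)·log₂(1/2) + (1/8)·log₂(1/8) + (1/8)·log₂(1/8) + (1/8)·log₂(1/8)]
  = 0.3750 + 0.5000 + 0.3750 + 0.3750 + 0.3750
  = 2.0000 bits

I(P;Q) = H(P) + H(Q) - H(P,Q)
  = 1.0613 + 1.0613 - 2.0000
  = 0.1226 bits

Distribution 2 (S, T):
Marginal P(S) (row sums):
  P(S=0) = 1/8 + 0 + 0 = 1/8
  P(S=1) = 0 + 3/4 + 0 = 3/4
  P(S=2) = 0 + 0 + 1/8 = 1/8
Marginal P(T) (column sums):
  P(T=0) = 1/8 + 0 + 0 = 1/8
  P(T=1) = 0 + 3/4 + 0 = 3/4
  P(T=2) = 0 + 0 + 1/8 = 1/8

H(S) = -[(1/8)·log₂(1/8) + (3/4)·log₂(3/4) + (1/8)·log₂(1/8)]
  = 0.3750 + 0.3113 + 0.3750
  = 1.0613 bits
H(T) = -[(1/8)·log₂(1/8) + (3/4)·log₂(3/4) + (1/8)·log₂(1/8)]
  = 0.3750 + 0.3113 + 0.3750
  = 1.0613 bits
H(S,T) = -[(1/8)·log₂(1/8) + (3/4)·log₂(3/4) + (1/8)·log₂(1/8)]
  = 0.3750 + 0.3113 + 0.3750
  = 1.0613 bits

I(S;T) = H(S) + H(T) - H(S,T)
  = 1.0613 + 1.0613 - 1.0613
  = 1.0613 bits

I(S;T) = 1.0613 bits > I(P;Q) = 0.1226 bits, so (S, T) has the higher mutual information (stronger dependence).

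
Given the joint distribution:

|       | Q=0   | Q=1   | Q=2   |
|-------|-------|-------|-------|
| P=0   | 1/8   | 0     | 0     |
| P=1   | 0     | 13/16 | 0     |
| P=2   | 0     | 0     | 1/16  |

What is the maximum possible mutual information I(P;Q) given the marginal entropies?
The upper bound on mutual information is I(P;Q) ≤ min(H(P), H(Q)).

Marginal P(P) (row sums):
  P(P=0) = 1/8 + 0 + 0 = 1/8
  P(P=1) = 0 + 13/16 + 0 = 13/16
  P(P=2) = 0 + 0 + 1/16 = 1/16
Marginal P(Q) (column sums):
  P(Q=0) = 1/8 + 0 + 0 = 1/8
  P(Q=1) = 0 + 13/16 + 0 = 13/16
  P(Q=2) = 0 + 0 + 1/16 = 1/16

H(P) = -[(1/8)·log₂(1/8) + (13/16)·log₂(13/16) + (1/16)·log₂(1/16)]
  = 0.3750 + 0.2434 + 0.2500
  = 0.8684 bits
H(Q) = -[(1/8)·log₂(1/8) + (13/16)·log₂(13/16) + (1/16)·log₂(1/16)]
  = 0.3750 + 0.2434 + 0.2500
  = 0.8684 bits

Maximum possible I(P;Q) = min(0.8684, 0.8684) = 0.8684 bits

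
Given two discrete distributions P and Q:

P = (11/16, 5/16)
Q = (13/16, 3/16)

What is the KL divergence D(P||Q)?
D(P||Q) = Σ P(i) log₂(P(i)/Q(i))
  i=0: (11/16) × log₂((11/16)/(13/16)) = (11/16) × log₂(11/13) = -0.1657
  i=1: (5/16) × log₂((5/16)/(3/16)) = (5/16) × log₂(5/3) = 0.2303
D(P||Q) = -0.1657 + 0.2303
  = 0.0646 bits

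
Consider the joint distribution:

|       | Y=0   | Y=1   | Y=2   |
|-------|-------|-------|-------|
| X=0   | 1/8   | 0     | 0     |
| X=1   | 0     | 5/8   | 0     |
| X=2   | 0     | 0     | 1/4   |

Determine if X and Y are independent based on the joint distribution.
Marginal P(X) (row sums):
  P(X=0) = 1/8 + 0 + 0 = 1/8
  P(X=1) = 0 + 5/8 + 0 = 5/8
  P(X=2) = 0 + 0 + 1/4 = 1/4
Marginal P(Y) (column sums):
  P(Y=0) = 1/8 + 0 + 0 = 1/8
  P(Y=1) = 0 + 5/8 + 0 = 5/8
  P(Y=2) = 0 + 0 + 1/4 = 1/4

X and Y are independent iff P(X=i,Y=j) = P(X=i)·P(Y=j) for every cell.
  P(X=0)·P(Y=0) = 1/8 × 1/8 = 1/64, but P(X=0,Y=0) = 1/8 ✗

No, X and Y are not independent. Quantitatively, I(X;Y) > 0:

H(X) = -[(1/8)·log₂(1/8) + (5/8)·log₂(5/8) + (1/4)·log₂(1/4)]
  = 0.3750 + 0.4238 + 0.5000
  = 1.2988 bits
H(Y) = -[(1/8)·log₂(1/8) + (5/8)·log₂(5/8) + (1/4)·log₂(1/4)]
  = 0.3750 + 0.4238 + 0.5000
  = 1.2988 bits
H(X,Y) = -[(1/8)·log₂(1/8) + (5/8)·log₂(5/8) + (1/4)·log₂(1/4)]
  = 0.3750 + 0.4238 + 0.5000
  = 1.2988 bits
I(X;Y) = H(X) + H(Y) - H(X,Y) = 1.2988 + 1.2988 - 1.2988 = 1.2988 bits > 0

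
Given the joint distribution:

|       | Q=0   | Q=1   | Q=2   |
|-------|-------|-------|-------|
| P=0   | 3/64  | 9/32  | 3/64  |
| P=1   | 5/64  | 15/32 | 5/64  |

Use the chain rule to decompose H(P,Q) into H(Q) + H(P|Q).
By the chain rule: H(P,Q) = H(Q) + H(P|Q)

Marginal P(Q) (column sums):
  P(Q=0) = 3/64 + 5/64 = 1/8
  P(Q=1) = 9/32 + 15/32 = 3/4
  P(Q=2) = 3/64 + 5/64 = 1/8
H(Q) = -[(1/8)·log₂(1/8) + (3/4)·log₂(3/4) + (1/8)·log₂(1/8)]
  = 0.3750 + 0.3113 + 0.3750
  = 1.0613 bits
H(P|Q) = -Σ P(P,Q)·log₂ P(P|Q), where P(P|Q) = P(P,Q) / P(Q)
  (P=0,Q=0): P(P|Q) = (3/64)/(1/8) = 3/8;  -(3/64)·log₂(3/8) = 0.0663
  (P=0,Q=1): P(P|Q) = (9/32)/(3/4) = 3/8;  -(9/32)·log₂(3/8) = 0.3980
  (P=0,Q=2): P(P|Q) = (3/64)/(1/8) = 3/8;  -(3/64)·log₂(3/8) = 0.0663
  (P=1,Q=0): P(P|Q) = (5/64)/(1/8) = 5/8;  -(5/64)·log₂(5/8) = 0.0530
  (P=1,Q=1): P(P|Q) = (15/32)/(3/4) = 5/8;  -(15/32)·log₂(5/8) = 0.3178
  (P=1,Q=2): P(P|Q) = (5/64)/(1/8) = 5/8;  -(5/64)·log₂(5/8) = 0.0530
H(P|Q) = 0.0663 + 0.3980 + 0.0663 + 0.0530 + 0.3178 + 0.0530
  = 0.9544 bits

H(P,Q) = H(Q) + H(P|Q) = 1.0613 + 0.9544 = 2.0157 bits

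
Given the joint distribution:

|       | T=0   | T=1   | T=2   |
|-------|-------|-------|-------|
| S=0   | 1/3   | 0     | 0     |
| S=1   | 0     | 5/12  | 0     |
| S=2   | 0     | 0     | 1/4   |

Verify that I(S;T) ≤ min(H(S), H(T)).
Marginal P(S) (row sums):
  P(S=0) = 1/3 + 0 + 0 = 1/3
  P(S=1) = 0 + 5/12 + 0 = 5/12
  P(S=2) = 0 + 0 + 1/4 = 1/4
Marginal P(T) (column sums):
  P(T=0) = 1/3 + 0 + 0 = 1/3
  P(T=1) = 0 + 5/12 + 0 = 5/12
  P(T=2) = 0 + 0 + 1/4 = 1/4

H(S) = -[(1/3)·log₂(1/3) + (5/12)·log₂(5/12) + (1/4)·log₂(1/4)]
  = 0.5283 + 0.5263 + 0.5000
  = 1.5546 bits
H(T) = -[(1/3)·log₂(1/3) + (5/12)·log₂(5/12) + (1/4)·log₂(1/4)]
  = 0.5283 + 0.5263 + 0.5000
  = 1.5546 bits
H(S,T) = -[(1/3)·log₂(1/3) + (5/12)·log₂(5/12) + (1/4)·log₂(1/4)]
  = 0.5283 + 0.5263 + 0.5000
  = 1.5546 bits

I(S;T) = H(S) + H(T) - H(S,T)
  = 1.5546 + 1.5546 - 1.5546
  = 1.5546 bits

min(H(S), H(T)) = min(1.5546, 1.5546) = 1.5546 bits
Since 1.5546 ≤ 1.5546, the bound is satisfied ✓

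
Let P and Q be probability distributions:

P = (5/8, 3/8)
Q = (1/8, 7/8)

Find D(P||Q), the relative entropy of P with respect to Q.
D(P||Q) = Σ P(i) log₂(P(i)/Q(i))
  i=0: (5/8) × log₂((5/8)/(1/8)) = (5/8) × log₂(5) = 1.4512
  i=1: (3/8) × log₂((3/8)/(7/8)) = (3/8) × log₂(3/7) = -0.4584
D(P||Q) = 1.4512 - 0.4584
  = 0.9928 bits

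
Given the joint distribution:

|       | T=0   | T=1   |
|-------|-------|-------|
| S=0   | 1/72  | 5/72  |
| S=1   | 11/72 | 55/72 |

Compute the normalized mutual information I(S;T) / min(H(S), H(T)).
Marginal P(S) (row sums):
  P(S=0) = 1/72 + 5/72 = 1/12
  P(S=1) = 11/72 + 55/72 = 11/12
Marginal P(T) (column sums):
  P(T=0) = 1/72 + 11/72 = 1/6
  P(T=1) = 5/72 + 55/72 = 5/6

H(S) = -[(1/12)·log₂(1/12) + (11/12)·log₂(11/12)]
  = 0.2987 + 0.1151
  = 0.4138 bits
H(T) = -[(1/6)·log₂(1/6) + (5/6)·log₂(5/6)]
  = 0.4308 + 0.2192
  = 0.6500 bits
H(S,T) = -[(1/72)·log₂(1/72) + (5/72)·log₂(5/72) + (11/72)·log₂(11/72) + (55/72)·log₂(55/72)]
  = 0.0857 + 0.2672 + 0.4141 + 0.2968
  = 1.0638 bits

I(S;T) = H(S) + H(T) - H(S,T)
  = 0.4138 + 0.6500 - 1.0638
  = 0.0000 bits

min(H(S), H(T)) = min(0.4138, 0.6500) = 0.4138 bits
Normalized MI = 0.0000 / 0.4138 = 0.0000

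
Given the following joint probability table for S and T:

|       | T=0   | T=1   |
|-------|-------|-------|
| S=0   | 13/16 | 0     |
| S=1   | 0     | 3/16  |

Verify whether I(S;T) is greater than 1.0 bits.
Marginal P(S) (row sums):
  P(S=0) = 13/16 + 0 = 13/16
  P(S=1) = 0 + 3/16 = 3/16
Marginal P(T) (column sums):
  P(T=0) = 13/16 + 0 = 13/16
  P(T=1) = 0 + 3/16 = 3/16

H(S) = -[(13/16)·log₂(13/16) + (3/16)·log₂(3/16)]
  = 0.2434 + 0.4528
  = 0.6962 bits
H(T) = -[(13/16)·log₂(13/16) + (3/16)·log₂(3/16)]
  = 0.2434 + 0.4528
  = 0.6962 bits
H(S,T) = -[(13/16)·log₂(13/16) + (3/16)·log₂(3/16)]
  = 0.2434 + 0.4528
  = 0.6962 bits

I(S;T) = H(S) + H(T) - H(S,T)
  = 0.6962 + 0.6962 - 0.6962
  = 0.6962 bits

No. I(S;T) = 0.6962 bits, which is ≤ 1.0 bits.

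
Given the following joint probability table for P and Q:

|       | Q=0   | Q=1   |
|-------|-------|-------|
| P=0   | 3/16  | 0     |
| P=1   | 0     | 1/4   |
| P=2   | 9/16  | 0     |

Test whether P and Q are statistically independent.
Marginal P(P) (row sums):
  P(P=0) = 3/16 + 0 = 3/16
  P(P=1) = 0 + 1/4 = 1/4
  P(P=2) = 9/16 + 0 = 9/16
Marginal P(Q) (column sums):
  P(Q=0) = 3/16 + 0 + 9/16 = 3/4
  P(Q=1) = 0 + 1/4 + 0 = 1/4

P and Q are independent iff P(P=i,Q=j) = P(P=i)·P(Q=j) for every cell.
  P(P=0)·P(Q=0) = 3/16 × 3/4 = 9/64, but P(P=0,Q=0) = 3/16 ✗

No, P and Q are not independent. Quantitatively, I(P;Q) > 0:

H(P) = -[(3/16)·log₂(3/16) + (1/4)·log₂(1/4) + (9/16)·log₂(9/16)]
  = 0.4528 + 0.5000 + 0.4669
  = 1.4197 bits
H(Q) = -[(3/4)·log₂(3/4) + (1/4)·log₂(1/4)]
  = 0.3113 + 0.5000
  = 0.8113 bits
H(P,Q) = -[(3/16)·log₂(3/16) + (1/4)·log₂(1/4) + (9/16)·log₂(9/16)]
  = 0.4528 + 0.5000 + 0.4669
  = 1.4197 bits
I(P;Q) = H(P) + H(Q) - H(P,Q) = 1.4197 + 0.8113 - 1.4197 = 0.8113 bits > 0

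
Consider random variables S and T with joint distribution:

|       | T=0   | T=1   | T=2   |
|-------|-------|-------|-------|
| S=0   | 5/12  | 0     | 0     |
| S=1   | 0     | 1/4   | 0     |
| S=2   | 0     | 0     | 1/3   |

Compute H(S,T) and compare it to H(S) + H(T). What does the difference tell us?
Marginal P(S) (row sums):
  P(S=0) = 5/12 + 0 + 0 = 5/12
  P(S=1) = 0 + 1/4 + 0 = 1/4
  P(S=2) = 0 + 0 + 1/3 = 1/3
Marginal P(T) (column sums):
  P(T=0) = 5/12 + 0 + 0 = 5/12
  P(T=1) = 0 + 1/4 + 0 = 1/4
  P(T=2) = 0 + 0 + 1/3 = 1/3

H(S,T) = -[(5/12)·log₂(5/12) + (1/4)·log₂(1/4) + (1/3)·log₂(1/3)]
  = 0.5263 + 0.5000 + 0.5283
  = 1.5546 bits
H(S) = -[(5/12)·log₂(5/12) + (1/4)·log₂(1/4) + (1/3)·log₂(1/3)]
  = 0.5263 + 0.5000 + 0.5283
  = 1.5546 bits
H(T) = -[(5/12)·log₂(5/12) + (1/4)·log₂(1/4) + (1/3)·log₂(1/3)]
  = 0.5263 + 0.5000 + 0.5283
  = 1.5546 bits

H(S) + H(T) = 1.5546 + 1.5546 = 3.1092 bits
Difference: H(S) + H(T) - H(S,T) = 3.1092 - 1.5546 = 1.5546 bits = I(S;T)

The difference is the mutual information; it is positive here, so S and T are dependent (knowing one reduces uncertainty about the other by 1.5546 bits).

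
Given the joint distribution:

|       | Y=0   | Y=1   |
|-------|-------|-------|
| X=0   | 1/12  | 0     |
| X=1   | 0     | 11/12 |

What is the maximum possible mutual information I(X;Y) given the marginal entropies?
The upper bound on mutual information is I(X;Y) ≤ min(H(X), H(Y)).

Marginal P(X) (row sums):
  P(X=0) = 1/12 + 0 = 1/12
  P(X=1) = 0 + 11/12 = 11/12
Marginal P(Y) (column sums):
  P(Y=0) = 1/12 + 0 = 1/12
  P(Y=1) = 0 + 11/12 = 11/12

H(X) = -[(1/12)·log₂(1/12) + (11/12)·log₂(11/12)]
  = 0.2987 + 0.1151
  = 0.4138 bits
H(Y) = -[(1/12)·log₂(1/12) + (11/12)·log₂(11/12)]
  = 0.2987 + 0.1151
  = 0.4138 bits

Maximum possible I(X;Y) = min(0.4138, 0.4138) = 0.4138 bits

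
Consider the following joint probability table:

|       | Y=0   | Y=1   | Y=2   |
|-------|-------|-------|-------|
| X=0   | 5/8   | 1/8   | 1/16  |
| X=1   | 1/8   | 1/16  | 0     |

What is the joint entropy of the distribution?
H(X,Y) = -Σ P(X,Y) log₂ P(X,Y), summed over the non-zero cells:
H(X,Y) = -[(5/8)·log₂(5/8) + (1/8)·log₂(1/8) + (1/16)·log₂(1/16) + (1/8)·log₂(1/8) + (1/16)·log₂(1/16)]
  = 0.4238 + 0.3750 + 0.2500 + 0.3750 + 0.2500
  = 1.6738 bits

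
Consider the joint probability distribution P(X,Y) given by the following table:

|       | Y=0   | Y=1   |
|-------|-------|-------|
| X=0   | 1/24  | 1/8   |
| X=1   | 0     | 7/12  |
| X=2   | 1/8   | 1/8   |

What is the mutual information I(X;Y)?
Marginal P(X) (row sums):
  P(X=0) = 1/24 + 1/8 = 1/6
  P(X=1) = 0 + 7/12 = 7/12
  P(X=2) = 1/8 + 1/8 = 1/4
Marginal P(Y) (column sums):
  P(Y=0) = 1/24 + 0 + 1/8 = 1/6
  P(Y=1) = 1/8 + 7/12 + 1/8 = 5/6

H(X) = -[(1/6)·log₂(1/6) + (7/12)·log₂(7/12) + (1/4)·log₂(1/4)]
  = 0.4308 + 0.4536 + 0.5000
  = 1.3844 bits
H(Y) = -[(1/6)·log₂(1/6) + (5/6)·log₂(5/6)]
  = 0.4308 + 0.2192
  = 0.6500 bits
H(X,Y) = -[(1/24)·log₂(1/24) + (1/8)·log₂(1/8) + (7/12)·log₂(7/12) + (1/8)·log₂(1/8) + (1/8)·log₂(1/8)]
  = 0.1910 + 0.3750 + 0.4536 + 0.3750 + 0.3750
  = 1.7696 bits

I(X;Y) = H(X) + H(Y) - H(X,Y)
  = 1.3844 + 0.6500 - 1.7696
  = 0.2648 bits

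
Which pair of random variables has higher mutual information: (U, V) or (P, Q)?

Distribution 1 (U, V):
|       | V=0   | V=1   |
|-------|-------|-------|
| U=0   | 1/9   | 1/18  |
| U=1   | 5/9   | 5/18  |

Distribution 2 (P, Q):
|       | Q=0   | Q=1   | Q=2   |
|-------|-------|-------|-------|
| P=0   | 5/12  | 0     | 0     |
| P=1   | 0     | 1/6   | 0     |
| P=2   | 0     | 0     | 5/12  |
Distribution 1 (U, V):
Marginal P(U) (row sums):
  P(U=0) = 1/9 + 1/18 = 1/6
  P(U=1) = 5/9 + 5/18 = 5/6
Marginal P(V) (column sums):
  P(V=0) = 1/9 + 5/9 = 2/3
  P(V=1) = 1/18 + 5/18 = 1/3

H(U) = -[(1/6)·log₂(1/6) + (5/6)·log₂(5/6)]
  = 0.4308 + 0.2192
  = 0.6500 bits
H(V) = -[(2/3)·log₂(2/3) + (1/3)·log₂(1/3)]
  = 0.3900 + 0.5283
  = 0.9183 bits
H(U,V) = -[(1/9)·log₂(1/9) + (1/18)·log₂(1/18) + (5/9)·log₂(5/9) + (5/18)·log₂(5/18)]
  = 0.3522 + 0.2317 + 0.4711 + 0.5133
  = 1.5683 bits

I(U;V) = H(U) + H(V) - H(U,V)
  = 0.6500 + 0.9183 - 1.5683
  = 0.0000 bits

Distribution 2 (P, Q):
Marginal P(P) (row sums):
  P(P=0) = 5/12 + 0 + 0 = 5/12
  P(P=1) = 0 + 1/6 + 0 = 1/6
  P(P=2) = 0 + 0 + 5/12 = 5/12
Marginal P(Q) (column sums):
  P(Q=0) = 5/12 + 0 + 0 = 5/12
  P(Q=1) = 0 + 1/6 + 0 = 1/6
  P(Q=2) = 0 + 0 + 5/12 = 5/12

H(P) = -[(5/12)·log₂(5/12) + (1/6)·log₂(1/6) + (5/12)·log₂(5/12)]
  = 0.5263 + 0.4308 + 0.5263
  = 1.4834 bits
H(Q) = -[(5/12)·log₂(5/12) + (1/6)·log₂(1/6) + (5/12)·log₂(5/12)]
  = 0.5263 + 0.4308 + 0.5263
  = 1.4834 bits
H(P,Q) = -[(5/12)·log₂(5/12) + (1/6)·log₂(1/6) + (5/12)·log₂(5/12)]
  = 0.5263 + 0.4308 + 0.5263
  = 1.4834 bits

I(P;Q) = H(P) + H(Q) - H(P,Q)
  = 1.4834 + 1.4834 - 1.4834
  = 1.4834 bits

I(P;Q) = 1.4834 bits > I(U;V) = 0.0000 bits, so (P, Q) has the higher mutual information (stronger dependence).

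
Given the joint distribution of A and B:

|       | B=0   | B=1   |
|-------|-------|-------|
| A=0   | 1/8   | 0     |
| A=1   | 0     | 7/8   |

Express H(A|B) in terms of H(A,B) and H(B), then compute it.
H(A|B) = H(A,B) - H(B)

Marginal P(B) (column sums):
  P(B=0) = 1/8 + 0 = 1/8
  P(B=1) = 0 + 7/8 = 7/8

H(A,B) = -[(1/8)·log₂(1/8) + (7/8)·log₂(7/8)]
  = 0.3750 + 0.1686
  = 0.5436 bits
H(B) = -[(1/8)·log₂(1/8) + (7/8)·log₂(7/8)]
  = 0.3750 + 0.1686
  = 0.5436 bits

H(A|B) = 0.5436 - 0.5436 = 0.0000 bits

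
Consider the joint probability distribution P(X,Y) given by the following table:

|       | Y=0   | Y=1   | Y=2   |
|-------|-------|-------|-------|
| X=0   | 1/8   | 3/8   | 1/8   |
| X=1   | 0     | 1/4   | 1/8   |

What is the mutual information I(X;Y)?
Marginal P(X) (row sums):
  P(X=0) = 1/8 + 3/8 + 1/8 = 5/8
  P(X=1) = 0 + 1/4 + 1/8 = 3/8
Marginal P(Y) (column sums):
  P(Y=0) = 1/8 + 0 = 1/8
  P(Y=1) = 3/8 + 1/4 = 5/8
  P(Y=2) = 1/8 + 1/8 = 1/4

H(X) = -[(5/8)·log₂(5/8) + (3/8)·log₂(3/8)]
  = 0.4238 + 0.5306
  = 0.9544 bits
H(Y) = -[(1/8)·log₂(1/8) + (5/8)·log₂(5/8) + (1/4)·log₂(1/4)]
  = 0.3750 + 0.4238 + 0.5000
  = 1.2988 bits
H(X,Y) = -[(1/8)·log₂(1/8) + (3/8)·log₂(3/8) + (1/8)·log₂(1/8) + (1/4)·log₂(1/4) + (1/8)·log₂(1/8)]
  = 0.3750 + 0.5306 + 0.3750 + 0.5000 + 0.3750
  = 2.1556 bits

I(X;Y) = H(X) + H(Y) - H(X,Y)
  = 0.9544 + 1.2988 - 2.1556
  = 0.0976 bits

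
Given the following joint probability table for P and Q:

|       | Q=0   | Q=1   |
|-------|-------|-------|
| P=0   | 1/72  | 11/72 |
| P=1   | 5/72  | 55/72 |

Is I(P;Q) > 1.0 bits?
Marginal P(P) (row sums):
  P(P=0) = 1/72 + 11/72 = 1/6
  P(P=1) = 5/72 + 55/72 = 5/6
Marginal P(Q) (column sums):
  P(Q=0) = 1/72 + 5/72 = 1/12
  P(Q=1) = 11/72 + 55/72 = 11/12

H(P) = -[(1/6)·log₂(1/6) + (5/6)·log₂(5/6)]
  = 0.4308 + 0.2192
  = 0.6500 bits
H(Q) = -[(1/12)·log₂(1/12) + (11/12)·log₂(11/12)]
  = 0.2987 + 0.1151
  = 0.4138 bits
H(P,Q) = -[(1/72)·log₂(1/72) + (11/72)·log₂(11/72) + (5/72)·log₂(5/72) + (55/72)·log₂(55/72)]
  = 0.0857 + 0.4141 + 0.2672 + 0.2968
  = 1.0638 bits

I(P;Q) = H(P) + H(Q) - H(P,Q)
  = 0.6500 + 0.4138 - 1.0638
  = 0.0000 bits

No. I(P;Q) = 0.0000 bits, which is ≤ 1.0 bits.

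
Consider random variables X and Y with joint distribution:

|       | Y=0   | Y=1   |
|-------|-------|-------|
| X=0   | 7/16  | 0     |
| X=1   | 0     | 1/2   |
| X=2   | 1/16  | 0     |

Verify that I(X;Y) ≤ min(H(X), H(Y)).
Marginal P(X) (row sums):
  P(X=0) = 7/16 + 0 = 7/16
  P(X=1) = 0 + 1/2 = 1/2
  P(X=2) = 1/16 + 0 = 1/16
Marginal P(Y) (column sums):
  P(Y=0) = 7/16 + 0 + 1/16 = 1/2
  P(Y=1) = 0 + 1/2 + 0 = 1/2

H(X) = -[(7/16)·log₂(7/16) + (1/2)·log₂(1/2) + (1/16)·log₂(1/16)]
  = 0.5218 + 0.5000 + 0.2500
  = 1.2718 bits
H(Y) = -[(1/2)·log₂(1/2) + (1/2)·log₂(1/2)]
  = 0.5000 + 0.5000
  = 1.0000 bits
H(X,Y) = -[(7/16)·log₂(7/16) + (1/2)·log₂(1/2) + (1/16)·log₂(1/16)]
  = 0.5218 + 0.5000 + 0.2500
  = 1.2718 bits

I(X;Y) = H(X) + H(Y) - H(X,Y)
  = 1.2718 + 1.0000 - 1.2718
  = 1.0000 bits

min(H(X), H(Y)) = min(1.2718, 1.0000) = 1.0000 bits
Since 1.0000 ≤ 1.0000, the bound is satisfied ✓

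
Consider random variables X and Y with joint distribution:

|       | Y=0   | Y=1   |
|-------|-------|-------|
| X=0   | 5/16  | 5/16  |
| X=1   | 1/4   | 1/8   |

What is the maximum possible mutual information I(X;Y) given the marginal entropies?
The upper bound on mutual information is I(X;Y) ≤ min(H(X), H(Y)).

Marginal P(X) (row sums):
  P(X=0) = 5/16 + 5/16 = 5/8
  P(X=1) = 1/4 + 1/8 = 3/8
Marginal P(Y) (column sums):
  P(Y=0) = 5/16 + 1/4 = 9/16
  P(Y=1) = 5/16 + 1/8 = 7/16

H(X) = -[(5/8)·log₂(5/8) + (3/8)·log₂(3/8)]
  = 0.4238 + 0.5306
  = 0.9544 bits
H(Y) = -[(9/16)·log₂(9/16) + (7/16)·log₂(7/16)]
  = 0.4669 + 0.5218
  = 0.9887 bits

Maximum possible I(X;Y) = min(0.9544, 0.9887) = 0.9544 bits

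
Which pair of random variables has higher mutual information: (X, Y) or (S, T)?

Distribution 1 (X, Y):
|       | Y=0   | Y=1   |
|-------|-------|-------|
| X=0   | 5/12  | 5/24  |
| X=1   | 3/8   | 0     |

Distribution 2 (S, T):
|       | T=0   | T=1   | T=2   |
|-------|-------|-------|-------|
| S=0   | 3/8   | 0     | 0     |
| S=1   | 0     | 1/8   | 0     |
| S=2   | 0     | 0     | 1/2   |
Distribution 1 (X, Y):
Marginal P(X) (row sums):
  P(X=0) = 5/12 + 5/24 = 5/8
  P(X=1) = 3/8 + 0 = 3/8
Marginal P(Y) (column sums):
  P(Y=0) = 5/12 + 3/8 = 19/24
  P(Y=1) = 5/24 + 0 = 5/24

H(X) = -[(5/8)·log₂(5/8) + (3/8)·log₂(3/8)]
  = 0.4238 + 0.5306
  = 0.9544 bits
H(Y) = -[(19/24)·log₂(19/24) + (5/24)·log₂(5/24)]
  = 0.2668 + 0.4715
  = 0.7383 bits
H(X,Y) = -[(5/12)·log₂(5/12) + (5/24)·log₂(5/24) + (3/8)·log₂(3/8)]
  = 0.5263 + 0.4715 + 0.5306
  = 1.5284 bits

I(X;Y) = H(X) + H(Y) - H(X,Y)
  = 0.9544 + 0.7383 - 1.5284
  = 0.1643 bits

Distribution 2 (S, T):
Marginal P(S) (row sums):
  P(S=0) = 3/8 + 0 + 0 = 3/8
  P(S=1) = 0 + 1/8 + 0 = 1/8
  P(S=2) = 0 + 0 + 1/2 = 1/2
Marginal P(T) (column sums):
  P(T=0) = 3/8 + 0 + 0 = 3/8
  P(T=1) = 0 + 1/8 + 0 = 1/8
  P(T=2) = 0 + 0 + 1/2 = 1/2

H(S) = -[(3/8)·log₂(3/8) + (1/8)·log₂(1/8) + (1/2)·log₂(1/2)]
  = 0.5306 + 0.3750 + 0.5000
  = 1.4056 bits
H(T) = -[(3/8)·log₂(3/8) + (1/8)·log₂(1/8) + (1/2)·log₂(1/2)]
  = 0.5306 + 0.3750 + 0.5000
  = 1.4056 bits
H(S,T) = -[(3/8)·log₂(3/8) + (1/8)·log₂(1/8) + (1/2)·log₂(1/2)]
  = 0.5306 + 0.3750 + 0.5000
  = 1.4056 bits

I(S;T) = H(S) + H(T) - H(S,T)
  = 1.4056 + 1.4056 - 1.4056
  = 1.4056 bits

I(S;T) = 1.4056 bits > I(X;Y) = 0.1643 bits, so (S, T) has the higher mutual information (stronger dependence).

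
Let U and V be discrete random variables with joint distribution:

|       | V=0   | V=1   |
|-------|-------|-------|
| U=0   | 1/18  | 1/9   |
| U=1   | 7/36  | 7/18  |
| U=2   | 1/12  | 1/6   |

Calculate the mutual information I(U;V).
Marginal P(U) (row sums):
  P(U=0) = 1/18 + 1/9 = 1/6
  P(U=1) = 7/36 + 7/18 = 7/12
  P(U=2) = 1/12 + 1/6 = 1/4
Marginal P(V) (column sums):
  P(V=0) = 1/18 + 7/36 + 1/12 = 1/3
  P(V=1) = 1/9 + 7/18 + 1/6 = 2/3

H(U) = -[(1/6)·log₂(1/6) + (7/12)·log₂(7/12) + (1/4)·log₂(1/4)]
  = 0.4308 + 0.4536 + 0.5000
  = 1.3844 bits
H(V) = -[(1/3)·log₂(1/3) + (2/3)·log₂(2/3)]
  = 0.5283 + 0.3900
  = 0.9183 bits
H(U,V) = -[(1/18)·log₂(1/18) + (1/9)·log₂(1/9) + (7/36)·log₂(7/36) + (7/18)·log₂(7/18) + (1/12)·log₂(1/12) + (1/6)·log₂(1/6)]
  = 0.2317 + 0.3522 + 0.4594 + 0.5299 + 0.2987 + 0.4308
  = 2.3027 bits

I(U;V) = H(U) + H(V) - H(U,V)
  = 1.3844 + 0.9183 - 2.3027
  = 0.0000 bits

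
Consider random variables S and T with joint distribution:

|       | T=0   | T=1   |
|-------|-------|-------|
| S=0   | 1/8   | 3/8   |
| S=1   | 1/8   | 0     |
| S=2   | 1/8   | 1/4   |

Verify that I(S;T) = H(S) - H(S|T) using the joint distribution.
Left side, from I(S;T) = H(S) + H(T) - H(S,T):
Marginal P(S) (row sums):
  P(S=0) = 1/8 + 3/8 = 1/2
  P(S=1) = 1/8 + 0 = 1/8
  P(S=2) = 1/8 + 1/4 = 3/8
Marginal P(T) (column sums):
  P(T=0) = 1/8 + 1/8 + 1/8 = 3/8
  P(T=1) = 3/8 + 0 + 1/4 = 5/8

H(S) = -[(1/2)·log₂(1/2) + (1/8)·log₂(1/8) + (3/8)·log₂(3/8)]
  = 0.5000 + 0.3750 + 0.5306
  = 1.4056 bits
H(T) = -[(3/8)·log₂(3/8) + (5/8)·log₂(5/8)]
  = 0.5306 + 0.4238
  = 0.9544 bits
H(S,T) = -[(1/8)·log₂(1/8) + (3/8)·log₂(3/8) + (1/8)·log₂(1/8) + (1/8)·log₂(1/8) + (1/4)·log₂(1/4)]
  = 0.3750 + 0.5306 + 0.3750 + 0.3750 + 0.5000
  = 2.1556 bits

I(S;T) = H(S) + H(T) - H(S,T)
  = 1.4056 + 0.9544 - 2.1556
  = 0.2044 bits

Right side, with H(S|T) computed directly from the conditional probabilities:
H(S|T) = -Σ P(S,T)·log₂ P(S|T), where P(S|T) = P(S,T) / P(T)
  (cells with P(S,T) = 0 contribute 0)
  (S=0,T=0): P(S|T) = (1/8)/(3/8) = 1/3;  -(1/8)·log₂(1/3) = 0.1981
  (S=0,T=1): P(S|T) = (3/8)/(5/8) = 3/5;  -(3/8)·log₂(3/5) = 0.2764
  (S=1,T=0): P(S|T) = (1/8)/(3/8) = 1/3;  -(1/8)·log₂(1/3) = 0.1981
  (S=2,T=0): P(S|T) = (1/8)/(3/8) = 1/3;  -(1/8)·log₂(1/3) = 0.1981
  (S=2,T=1): P(S|T) = (1/4)/(5/8) = 2/5;  -(1/4)·log₂(2/5) = 0.3305
H(S|T) = 0.1981 + 0.2764 + 0.1981 + 0.1981 + 0.3305
  = 1.2012 bits
H(S) - H(S|T) = 1.4056 - 1.2012 = 0.2044 bits

Both sides equal 0.2044 bits, so I(S;T) = H(S) - H(S|T) ✓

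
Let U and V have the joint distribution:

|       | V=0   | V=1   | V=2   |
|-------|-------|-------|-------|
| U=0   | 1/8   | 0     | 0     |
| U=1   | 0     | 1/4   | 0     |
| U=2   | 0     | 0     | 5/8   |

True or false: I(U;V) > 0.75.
Marginal P(U) (row sums):
  P(U=0) = 1/8 + 0 + 0 = 1/8
  P(U=1) = 0 + 1/4 + 0 = 1/4
  P(U=2) = 0 + 0 + 5/8 = 5/8
Marginal P(V) (column sums):
  P(V=0) = 1/8 + 0 + 0 = 1/8
  P(V=1) = 0 + 1/4 + 0 = 1/4
  P(V=2) = 0 + 0 + 5/8 = 5/8

H(U) = -[(1/8)·log₂(1/8) + (1/4)·log₂(1/4) + (5/8)·log₂(5/8)]
  = 0.3750 + 0.5000 + 0.4238
  = 1.2988 bits
H(V) = -[(1/8)·log₂(1/8) + (1/4)·log₂(1/4) + (5/8)·log₂(5/8)]
  = 0.3750 + 0.5000 + 0.4238
  = 1.2988 bits
H(U,V) = -[(1/8)·log₂(1/8) + (1/4)·log₂(1/4) + (5/8)·log₂(5/8)]
  = 0.3750 + 0.5000 + 0.4238
  = 1.2988 bits

I(U;V) = H(U) + H(V) - H(U,V)
  = 1.2988 + 1.2988 - 1.2988
  = 1.2988 bits

True. I(U;V) = 1.2988 bits, which is > 0.75 bits.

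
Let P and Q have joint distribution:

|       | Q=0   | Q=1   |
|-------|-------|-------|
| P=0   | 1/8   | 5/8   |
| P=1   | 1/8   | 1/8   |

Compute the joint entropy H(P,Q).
H(P,Q) = -Σ P(P,Q) log₂ P(P,Q), summed over the non-zero cells:
H(P,Q) = -[(1/8)·log₂(1/8) + (5/8)·log₂(5/8) + (1/8)·log₂(1/8) + (1/8)·log₂(1/8)]
  = 0.3750 + 0.4238 + 0.3750 + 0.3750
  = 1.5488 bits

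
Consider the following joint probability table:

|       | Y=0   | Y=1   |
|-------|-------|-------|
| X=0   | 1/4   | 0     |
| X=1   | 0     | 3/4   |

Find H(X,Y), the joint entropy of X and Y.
H(X,Y) = -Σ P(X,Y) log₂ P(X,Y), summed over the non-zero cells:
H(X,Y) = -[(1/4)·log₂(1/4) + (3/4)·log₂(3/4)]
  = 0.5000 + 0.3113
  = 0.8113 bits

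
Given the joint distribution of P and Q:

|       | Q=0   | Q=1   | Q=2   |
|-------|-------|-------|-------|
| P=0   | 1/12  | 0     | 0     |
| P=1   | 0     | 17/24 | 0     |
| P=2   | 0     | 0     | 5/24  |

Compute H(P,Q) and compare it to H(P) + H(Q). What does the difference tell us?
Marginal P(P) (row sums):
  P(P=0) = 1/12 + 0 + 0 = 1/12
  P(P=1) = 0 + 17/24 + 0 = 17/24
  P(P=2) = 0 + 0 + 5/24 = 5/24
Marginal P(Q) (column sums):
  P(Q=0) = 1/12 + 0 + 0 = 1/12
  P(Q=1) = 0 + 17/24 + 0 = 17/24
  P(Q=2) = 0 + 0 + 5/24 = 5/24

H(P,Q) = -[(1/12)·log₂(1/12) + (17/24)·log₂(17/24) + (5/24)·log₂(5/24)]
  = 0.2987 + 0.3524 + 0.4715
  = 1.1226 bits
H(P) = -[(1/12)·log₂(1/12) + (17/24)·log₂(17/24) + (5/24)·log₂(5/24)]
  = 0.2987 + 0.3524 + 0.4715
  = 1.1226 bits
H(Q) = -[(1/12)·log₂(1/12) + (17/24)·log₂(17/24) + (5/24)·log₂(5/24)]
  = 0.2987 + 0.3524 + 0.4715
  = 1.1226 bits

H(P) + H(Q) = 1.1226 + 1.1226 = 2.2452 bits
Difference: H(P) + H(Q) - H(P,Q) = 2.2452 - 1.1226 = 1.1226 bits = I(P;Q)

The difference is the mutual information; it is positive here, so P and Q are dependent (knowing one reduces uncertainty about the other by 1.1226 bits).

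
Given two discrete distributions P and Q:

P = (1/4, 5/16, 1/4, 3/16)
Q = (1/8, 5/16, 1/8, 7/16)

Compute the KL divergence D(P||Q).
D(P||Q) = Σ P(i) log₂(P(i)/Q(i))
  i=0: (1/4) × log₂((1/4)/(1/8)) = (1/4) × log₂(2) = 0.2500
  i=1: (5/16) × log₂((5/16)/(5/16)) = (5/16) × log₂(1) = 0.0000
  i=2: (1/4) × log₂((1/4)/(1/8)) = (1/4) × log₂(2) = 0.2500
  i=3: (3/16) × log₂((3/16)/(7/16)) = (3/16) × log₂(3/7) = -0.2292
D(P||Q) = 0.2500 + 0.0000 + 0.2500 - 0.2292
  = 0.2708 bits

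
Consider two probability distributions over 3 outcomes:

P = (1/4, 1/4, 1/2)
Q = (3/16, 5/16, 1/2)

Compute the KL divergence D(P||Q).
D(P||Q) = Σ P(i) log₂(P(i)/Q(i))
  i=0: (1/4) × log₂((1/4)/(3/16)) = (1/4) × log₂(4/3) = 0.1038
  i=1: (1/4) × log₂((1/4)/(5/16)) = (1/4) × log₂(4/5) = -0.0805
  i=2: (1/2) × log₂((1/2)/(1/2)) = (1/2) × log₂(1) = 0.0000
D(P||Q) = 0.1038 - 0.0805 + 0.0000
  = 0.0233 bits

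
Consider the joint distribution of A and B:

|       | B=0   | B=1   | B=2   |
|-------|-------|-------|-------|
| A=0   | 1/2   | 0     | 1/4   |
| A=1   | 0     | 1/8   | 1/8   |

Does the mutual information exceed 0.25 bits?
Marginal P(A) (row sums):
  P(A=0) = 1/2 + 0 + 1/4 = 3/4
  P(A=1) = 0 + 1/8 + 1/8 = 1/4
Marginal P(B) (column sums):
  P(B=0) = 1/2 + 0 = 1/2
  P(B=1) = 0 + 1/8 = 1/8
  P(B=2) = 1/4 + 1/8 = 3/8

H(A) = -[(3/4)·log₂(3/4) + (1/4)·log₂(1/4)]
  = 0.3113 + 0.5000
  = 0.8113 bits
H(B) = -[(1/2)·log₂(1/2) + (1/8)·log₂(1/8) + (3/8)·log₂(3/8)]
  = 0.5000 + 0.3750 + 0.5306
  = 1.4056 bits
H(A,B) = -[(1/2)·log₂(1/2) + (1/4)·log₂(1/4) + (1/8)·log₂(1/8) + (1/8)·log₂(1/8)]
  = 0.5000 + 0.5000 + 0.3750 + 0.3750
  = 1.7500 bits

I(A;B) = H(A) + H(B) - H(A,B)
  = 0.8113 + 1.4056 - 1.7500
  = 0.4669 bits

Yes. I(A;B) = 0.4669 bits, which is > 0.25 bits.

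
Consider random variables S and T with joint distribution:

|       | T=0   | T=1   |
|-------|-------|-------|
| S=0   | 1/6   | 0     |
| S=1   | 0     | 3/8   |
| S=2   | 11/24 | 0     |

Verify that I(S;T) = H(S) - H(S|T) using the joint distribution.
Left side, from I(S;T) = H(S) + H(T) - H(S,T):
Marginal P(S) (row sums):
  P(S=0) = 1/6 + 0 = 1/6
  P(S=1) = 0 + 3/8 = 3/8
  P(S=2) = 11/24 + 0 = 11/24
Marginal P(T) (column sums):
  P(T=0) = 1/6 + 0 + 11/24 = 5/8
  P(T=1) = 0 + 3/8 + 0 = 3/8

H(S) = -[(1/6)·log₂(1/6) + (3/8)·log₂(3/8) + (11/24)·log₂(11/24)]
  = 0.4308 + 0.5306 + 0.5159
  = 1.4773 bits
H(T) = -[(5/8)·log₂(5/8) + (3/8)·log₂(3/8)]
  = 0.4238 + 0.5306
  = 0.9544 bits
H(S,T) = -[(1/6)·log₂(1/6) + (3/8)·log₂(3/8) + (11/24)·log₂(11/24)]
  = 0.4308 + 0.5306 + 0.5159
  = 1.4773 bits

I(S;T) = H(S) + H(T) - H(S,T)
  = 1.4773 + 0.9544 - 1.4773
  = 0.9544 bits

Right side, with H(S|T) computed directly from the conditional probabilities:
H(S|T) = -Σ P(S,T)·log₂ P(S|T), where P(S|T) = P(S,T) / P(T)
  (cells with P(S,T) = 0 contribute 0)
  (S=0,T=0): P(S|T) = (1/6)/(5/8) = 4/15;  -(1/6)·log₂(4/15) = 0.3178
  (S=1,T=1): P(S|T) = (3/8)/(3/8) = 1;  -(3/8)·log₂(1) = 0.0000
  (S=2,T=0): P(S|T) = (11/24)/(5/8) = 11/15;  -(11/24)·log₂(11/15) = 0.2051
H(S|T) = 0.3178 + 0.0000 + 0.2051
  = 0.5229 bits
H(S) - H(S|T) = 1.4773 - 0.5229 = 0.9544 bits

Both sides equal 0.9544 bits, so I(S;T) = H(S) - H(S|T) ✓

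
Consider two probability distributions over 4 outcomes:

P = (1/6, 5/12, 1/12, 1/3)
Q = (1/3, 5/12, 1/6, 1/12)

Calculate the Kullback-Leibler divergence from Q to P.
D(P||Q) = Σ P(i) log₂(P(i)/Q(i))
  i=0: (1/6) × log₂((1/6)/(1/3)) = (1/6) × log₂(1/2) = -0.1667
  i=1: (5/12) × log₂((5/12)/(5/12)) = (5/12) × log₂(1) = 0.0000
  i=2: (1/12) × log₂((1/12)/(1/6)) = (1/12) × log₂(1/2) = -0.0833
  i=3: (1/3) × log₂((1/3)/(1/12)) = (1/3) × log₂(4) = 0.6667
D(P||Q) = -0.1667 + 0.0000 - 0.0833 + 0.6667
  = 0.4167 bits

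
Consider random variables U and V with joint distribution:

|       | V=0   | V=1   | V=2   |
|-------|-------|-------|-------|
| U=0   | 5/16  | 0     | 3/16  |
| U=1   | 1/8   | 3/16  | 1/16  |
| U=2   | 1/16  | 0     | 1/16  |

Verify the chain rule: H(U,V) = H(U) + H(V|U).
Left side:
H(U,V) = -[(5/16)·log₂(5/16) + (3/16)·log₂(3/16) + (1/8)·log₂(1/8) + (3/16)·log₂(3/16) + (1/16)·log₂(1/16) + (1/16)·log₂(1/16) + (1/16)·log₂(1/16)]
  = 0.5244 + 0.4528 + 0.3750 + 0.4528 + 0.2500 + 0.2500 + 0.2500
  = 2.5550 bits

Right side:
Marginal P(U) (row sums):
  P(U=0) = 5/16 + 0 + 3/16 = 1/2
  P(U=1) = 1/8 + 3/16 + 1/16 = 3/8
  P(U=2) = 1/16 + 0 + 1/16 = 1/8
H(U) = -[(1/2)·log₂(1/2) + (3/8)·log₂(3/8) + (1/8)·log₂(1/8)]
  = 0.5000 + 0.5306 + 0.3750
  = 1.4056 bits
H(V|U) = -Σ P(U,V)·log₂ P(V|U), where P(V|U) = P(U,V) / P(U)
  (cells with P(U,V) = 0 contribute 0)
  (U=0,V=0): P(V|U) = (5/16)/(1/2) = 5/8;  -(5/16)·log₂(5/8) = 0.2119
  (U=0,V=2): P(V|U) = (3/16)/(1/2) = 3/8;  -(3/16)·log₂(3/8) = 0.2653
  (U=1,V=0): P(V|U) = (1/8)/(3/8) = 1/3;  -(1/8)·log₂(1/3) = 0.1981
  (U=1,V=1): P(V|U) = (3/16)/(3/8) = 1/2;  -(3/16)·log₂(1/2) = 0.1875
  (U=1,V=2): P(V|U) = (1/16)/(3/8) = 1/6;  -(1/16)·log₂(1/6) = 0.1616
  (U=2,V=0): P(V|U) = (1/16)/(1/8) = 1/2;  -(1/16)·log₂(1/2) = 0.0625
  (U=2,V=2): P(V|U) = (1/16)/(1/8) = 1/2;  -(1/16)·log₂(1/2) = 0.0625
H(V|U) = 0.2119 + 0.2653 + 0.1981 + 0.1875 + 0.1616 + 0.0625 + 0.0625
  = 1.1494 bits
H(U) + H(V|U) = 1.4056 + 1.1494 = 2.5550 bits

Both sides equal 2.5550 bits, so the chain rule holds ✓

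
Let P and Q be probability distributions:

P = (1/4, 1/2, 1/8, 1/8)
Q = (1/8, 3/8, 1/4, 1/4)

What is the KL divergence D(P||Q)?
D(P||Q) = Σ P(i) log₂(P(i)/Q(i))
  i=0: (1/4) × log₂((1/4)/(1/8)) = (1/4) × log₂(2) = 0.2500
  i=1: (1/2) × log₂((1/2)/(3/8)) = (1/2) × log₂(4/3) = 0.2075
  i=2: (1/8) × log₂((1/8)/(1/4)) = (1/8) × log₂(1/2) = -0.1250
  i=3: (1/8) × log₂((1/8)/(1/4)) = (1/8) × log₂(1/2) = -0.1250
D(P||Q) = 0.2500 + 0.2075 - 0.1250 - 0.1250
  = 0.2075 bits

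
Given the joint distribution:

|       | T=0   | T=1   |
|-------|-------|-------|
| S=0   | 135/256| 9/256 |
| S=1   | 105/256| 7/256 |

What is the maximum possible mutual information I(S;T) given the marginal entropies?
The upper bound on mutual information is I(S;T) ≤ min(H(S), H(T)).

Marginal P(S) (row sums):
  P(S=0) = 135/256 + 9/256 = 9/16
  P(S=1) = 105/256 + 7/256 = 7/16
Marginal P(T) (column sums):
  P(T=0) = 135/256 + 105/256 = 15/16
  P(T=1) = 9/256 + 7/256 = 1/16

H(S) = -[(9/16)·log₂(9/16) + (7/16)·log₂(7/16)]
  = 0.4669 + 0.5218
  = 0.9887 bits
H(T) = -[(15/16)·log₂(15/16) + (1/16)·log₂(1/16)]
  = 0.0873 + 0.2500
  = 0.3373 bits

Maximum possible I(S;T) = min(0.9887, 0.3373) = 0.3373 bits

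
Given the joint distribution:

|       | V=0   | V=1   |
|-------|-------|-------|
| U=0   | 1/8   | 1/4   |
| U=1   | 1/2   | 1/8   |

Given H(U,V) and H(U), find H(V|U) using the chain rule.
From the chain rule: H(U,V) = H(U) + H(V|U)
Therefore: H(V|U) = H(U,V) - H(U)

H(U,V) = -[(1/8)·log₂(1/8) + (1/4)·log₂(1/4) + (1/2)·log₂(1/2) + (1/8)·log₂(1/8)]
  = 0.3750 + 0.5000 + 0.5000 + 0.3750
  = 1.7500 bits
Marginal P(U) (row sums):
  P(U=0) = 1/8 + 1/4 = 3/8
  P(U=1) = 1/2 + 1/8 = 5/8
H(U) = -[(3/8)·log₂(3/8) + (5/8)·log₂(5/8)]
  = 0.5306 + 0.4238
  = 0.9544 bits

H(V|U) = 1.7500 - 0.9544 = 0.7956 bits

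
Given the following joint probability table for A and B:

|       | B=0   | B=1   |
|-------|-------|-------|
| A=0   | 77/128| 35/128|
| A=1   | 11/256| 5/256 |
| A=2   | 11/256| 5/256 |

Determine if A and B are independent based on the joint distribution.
Marginal P(A) (row sums):
  P(A=0) = 77/128 + 35/128 = 7/8
  P(A=1) = 11/256 + 5/256 = 1/16
  P(A=2) = 11/256 + 5/256 = 1/16
Marginal P(B) (column sums):
  P(B=0) = 77/128 + 11/256 + 11/256 = 11/16
  P(B=1) = 35/128 + 5/256 + 5/256 = 5/16

A and B are independent iff P(A=i,B=j) = P(A=i)·P(B=j) for every cell.
  P(A=0)·P(B=0) = 7/8 × 11/16 = 77/128 = P(A=0,B=0) ✓
  P(A=0)·P(B=1) = 7/8 × 5/16 = 35/128 = P(A=0,B=1) ✓
  P(A=1)·P(B=0) = 1/16 × 11/16 = 11/256 = P(A=1,B=0) ✓
  P(A=1)·P(B=1) = 1/16 × 5/16 = 5/256 = P(A=1,B=1) ✓
  P(A=2)·P(B=0) = 1/16 × 11/16 = 11/256 = P(A=2,B=0) ✓
  P(A=2)·P(B=1) = 1/16 × 5/16 = 5/256 = P(A=2,B=1) ✓

Yes, A and B are independent: every cell factors, so I(A;B) = 0 bits.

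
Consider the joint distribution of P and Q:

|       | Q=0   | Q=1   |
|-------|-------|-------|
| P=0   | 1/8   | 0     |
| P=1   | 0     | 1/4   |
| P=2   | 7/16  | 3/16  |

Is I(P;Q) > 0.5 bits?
Marginal P(P) (row sums):
  P(P=0) = 1/8 + 0 = 1/8
  P(P=1) = 0 + 1/4 = 1/4
  P(P=2) = 7/16 + 3/16 = 5/8
Marginal P(Q) (column sums):
  P(Q=0) = 1/8 + 0 + 7/16 = 9/16
  P(Q=1) = 0 + 1/4 + 3/16 = 7/16

H(P) = -[(1/8)·log₂(1/8) + (1/4)·log₂(1/4) + (5/8)·log₂(5/8)]
  = 0.3750 + 0.5000 + 0.4238
  = 1.2988 bits
H(Q) = -[(9/16)·log₂(9/16) + (7/16)·log₂(7/16)]
  = 0.4669 + 0.5218
  = 0.9887 bits
H(P,Q) = -[(1/8)·log₂(1/8) + (1/4)·log₂(1/4) + (7/16)·log₂(7/16) + (3/16)·log₂(3/16)]
  = 0.3750 + 0.5000 + 0.5218 + 0.4528
  = 1.8496 bits

I(P;Q) = H(P) + H(Q) - H(P,Q)
  = 1.2988 + 0.9887 - 1.8496
  = 0.4379 bits

No. I(P;Q) = 0.4379 bits, which is ≤ 0.5 bits.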